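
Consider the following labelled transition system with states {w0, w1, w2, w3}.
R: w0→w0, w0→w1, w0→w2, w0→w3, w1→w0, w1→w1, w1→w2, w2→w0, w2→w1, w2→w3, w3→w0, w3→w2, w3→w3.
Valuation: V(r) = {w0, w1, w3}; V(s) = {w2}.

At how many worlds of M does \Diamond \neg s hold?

4

Let φ = \Diamond \neg s. Evaluate φ at each world:
  w0 (successors {w0, w1, w2, w3}): φ is true.
  w1 (successors {w0, w1, w2}): φ is true.
  w2 (successors {w0, w1, w3}): φ is true.
  w3 (successors {w0, w2, w3}): φ is true.
For instance, at w1:
  At w1: \Diamond \neg s requires \neg s at some successor in {w0, w1, w2}.
    \neg s holds at w0, so \Diamond \neg s is true at w1.
Satisfying worlds: {w0, w1, w2, w3}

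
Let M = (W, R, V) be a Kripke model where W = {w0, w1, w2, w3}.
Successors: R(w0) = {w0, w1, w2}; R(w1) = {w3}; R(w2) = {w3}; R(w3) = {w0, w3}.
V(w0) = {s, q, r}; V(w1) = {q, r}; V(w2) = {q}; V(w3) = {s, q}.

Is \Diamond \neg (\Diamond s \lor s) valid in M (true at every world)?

No

Let φ = \Diamond \neg (\Diamond s \lor s). Evaluate φ at each world:
  w0 (successors {w0, w1, w2}): φ is false.
  w1 (successors {w3}): φ is false.
  w2 (successors {w3}): φ is false.
  w3 (successors {w0, w3}): φ is false.
Detail at w0 (counterexample):
  At w0: \Diamond \neg (\Diamond s \lor s) requires \neg (\Diamond s \lor s) at some successor in {w0, w1, w2}.
    At w0: \neg (\Diamond s \lor s) is false.
    At w1: \neg (\Diamond s \lor s) is false.
    At w2: \neg (\Diamond s \lor s) is false.
  So \Diamond \neg (\Diamond s \lor s) is false at w0.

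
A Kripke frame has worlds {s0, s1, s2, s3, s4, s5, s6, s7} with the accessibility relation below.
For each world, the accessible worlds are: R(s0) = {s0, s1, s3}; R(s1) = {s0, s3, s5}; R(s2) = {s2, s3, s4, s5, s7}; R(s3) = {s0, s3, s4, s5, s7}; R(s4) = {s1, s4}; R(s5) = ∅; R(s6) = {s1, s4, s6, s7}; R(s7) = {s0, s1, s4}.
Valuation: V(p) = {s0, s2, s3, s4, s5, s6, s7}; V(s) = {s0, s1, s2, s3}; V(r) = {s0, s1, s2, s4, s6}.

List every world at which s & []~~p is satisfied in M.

Let φ = s & []~~p. Evaluate φ at each world:
  s0 (successors {s0, s1, s3}): φ is false.
  s1 (successors {s0, s3, s5}): φ is true.
  s2 (successors {s2, s3, s4, s5, s7}): φ is true.
  s3 (successors {s0, s3, s4, s5, s7}): φ is true.
  s4 (successors {s1, s4}): φ is false.
  s5 (successors ∅): φ is false.
  s6 (successors {s1, s4, s6, s7}): φ is false.
  s7 (successors {s0, s1, s4}): φ is false.
For instance, at s6:
  At s6: s is false, []~~p is false, so s & []~~p is false.
    At s6: []~~p requires ~~p at every successor {s1, s4, s6, s7}.
      ~~p fails at s1, so []~~p is false at s6.
Satisfying worlds: {s1, s2, s3}

s1, s2, s3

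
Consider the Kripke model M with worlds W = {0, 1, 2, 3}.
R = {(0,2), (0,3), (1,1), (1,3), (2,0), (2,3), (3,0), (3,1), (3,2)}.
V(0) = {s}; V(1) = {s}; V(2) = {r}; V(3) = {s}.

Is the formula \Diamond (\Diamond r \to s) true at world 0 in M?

At 0: \Diamond (\Diamond r \to s) requires \Diamond r \to s at some successor in {2, 3}.
  \Diamond r \to s holds at 2, so \Diamond (\Diamond r \to s) is true at 0.
    At 2: \Diamond r is false, s is false, so \Diamond r \to s is true.
      At 2: \Diamond r requires r at some successor in {0, 3}.
        At 0: r is false.
        At 3: r is false.
      So \Diamond r is false at 2.

Yes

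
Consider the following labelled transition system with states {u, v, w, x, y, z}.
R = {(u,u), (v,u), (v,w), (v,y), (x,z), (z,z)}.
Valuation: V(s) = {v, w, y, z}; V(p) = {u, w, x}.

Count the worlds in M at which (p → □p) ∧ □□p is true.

4

Recall that □ψ holds at a world iff ψ holds at every accessible world, and ◇ψ holds iff ψ holds at some accessible world.
Let φ = (p → □p) ∧ □□p. Evaluate φ at each world:
  u (successors {u}): φ is true.
  v (successors {u, w, y}): φ is true.
  w (successors ∅): φ is true.
  x (successors {z}): φ is false.
  y (successors ∅): φ is true.
  z (successors {z}): φ is false.
For instance, at v:
  At v: p → □p is true, □□p is true, so (p → □p) ∧ □□p is true.
    At v: p is false, □p is false, so p → □p is true.
      At v: □p requires p at every successor {u, w, y}.
        p fails at y, so □p is false at v.
    At v: □□p requires □p at every successor {u, w, y}.
      At u: □p is true.
      At w: □p is true.
      At y: □p is true.
    So □□p is true at v.
Satisfying worlds: {u, v, w, y}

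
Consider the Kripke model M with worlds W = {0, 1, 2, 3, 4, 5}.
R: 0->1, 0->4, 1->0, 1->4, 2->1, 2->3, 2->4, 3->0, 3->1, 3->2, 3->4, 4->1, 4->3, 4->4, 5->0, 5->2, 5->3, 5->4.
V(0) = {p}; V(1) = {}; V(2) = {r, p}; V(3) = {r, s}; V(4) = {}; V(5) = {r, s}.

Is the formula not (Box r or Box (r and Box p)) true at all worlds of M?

Let φ = not (Box r or Box (r and Box p)). Evaluate φ at each world:
  0 (successors {1, 4}): φ is true.
  1 (successors {0, 4}): φ is true.
  2 (successors {1, 3, 4}): φ is true.
  3 (successors {0, 1, 2, 4}): φ is true.
  4 (successors {1, 3, 4}): φ is true.
  5 (successors {0, 2, 3, 4}): φ is true.
For instance, at 2:
  At 2: Box r or Box (r and Box p) is false, so not (Box r or Box (r and Box p)) is true.
    At 2: Box r is false, Box (r and Box p) is false, so Box r or Box (r and Box p) is false.
      At 2: Box r requires r at every successor {1, 3, 4}.
        r fails at 1, so Box r is false at 2.
      At 2: Box (r and Box p) requires r and Box p at every successor {1, 3, 4}.
        r and Box p fails at 1, so Box (r and Box p) is false at 2.

Yes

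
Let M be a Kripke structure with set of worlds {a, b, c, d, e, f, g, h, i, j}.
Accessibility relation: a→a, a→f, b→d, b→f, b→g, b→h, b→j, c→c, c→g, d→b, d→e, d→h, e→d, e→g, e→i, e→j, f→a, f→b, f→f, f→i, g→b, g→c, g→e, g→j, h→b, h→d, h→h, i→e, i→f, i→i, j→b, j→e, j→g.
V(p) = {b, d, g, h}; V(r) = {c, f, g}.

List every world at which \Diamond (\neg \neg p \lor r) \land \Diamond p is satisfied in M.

Let φ = \Diamond (\neg \neg p \lor r) \land \Diamond p. Evaluate φ at each world:
  a (successors {a, f}): φ is false.
  b (successors {d, f, g, h, j}): φ is true.
  c (successors {c, g}): φ is true.
  d (successors {b, e, h}): φ is true.
  e (successors {d, g, i, j}): φ is true.
  f (successors {a, b, f, i}): φ is true.
  g (successors {b, c, e, j}): φ is true.
  h (successors {b, d, h}): φ is true.
  i (successors {e, f, i}): φ is false.
  j (successors {b, e, g}): φ is true.
For instance, at j:
  At j: \Diamond (\neg \neg p \lor r) is true, \Diamond p is true, so \Diamond (\neg \neg p \lor r) \land \Diamond p is true.
    At j: \Diamond (\neg \neg p \lor r) requires \neg \neg p \lor r at some successor in {b, e, g}.
      \neg \neg p \lor r holds at b, so \Diamond (\neg \neg p \lor r) is true at j.
    At j: \Diamond p requires p at some successor in {b, e, g}.
      p holds at b, so \Diamond p is true at j.
Satisfying worlds: {b, c, d, e, f, g, h, j}

b, c, d, e, f, g, h, j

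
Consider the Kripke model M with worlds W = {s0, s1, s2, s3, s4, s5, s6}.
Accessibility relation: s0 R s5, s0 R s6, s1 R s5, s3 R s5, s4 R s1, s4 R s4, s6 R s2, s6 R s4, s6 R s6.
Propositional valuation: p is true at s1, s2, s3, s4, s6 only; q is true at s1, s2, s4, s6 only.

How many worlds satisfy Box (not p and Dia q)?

2

Let φ = Box (not p and Dia q). Evaluate φ at each world:
  s0 (successors {s5, s6}): φ is false.
  s1 (successors {s5}): φ is false.
  s2 (successors ∅): φ is true.
  s3 (successors {s5}): φ is false.
  s4 (successors {s1, s4}): φ is false.
  s5 (successors ∅): φ is true.
  s6 (successors {s2, s4, s6}): φ is false.
For instance, at s4:
  At s4: Box (not p and Dia q) requires not p and Dia q at every successor {s1, s4}.
    not p and Dia q fails at s1, so Box (not p and Dia q) is false at s4.
      At s1: not p is false, Dia q is false, so not p and Dia q is false.
Satisfying worlds: {s2, s5}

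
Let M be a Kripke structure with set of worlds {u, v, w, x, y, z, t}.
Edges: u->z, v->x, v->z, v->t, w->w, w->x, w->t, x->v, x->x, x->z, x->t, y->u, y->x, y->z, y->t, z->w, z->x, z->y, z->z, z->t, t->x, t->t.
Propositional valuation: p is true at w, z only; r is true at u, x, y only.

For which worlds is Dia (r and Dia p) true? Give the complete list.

Let φ = Dia (r and Dia p). Evaluate φ at each world:
  u (successors {z}): φ is false.
  v (successors {x, z, t}): φ is true.
  w (successors {w, x, t}): φ is true.
  x (successors {v, x, z, t}): φ is true.
  y (successors {u, x, z, t}): φ is true.
  z (successors {w, x, y, z, t}): φ is true.
  t (successors {x, t}): φ is true.
For instance, at w:
  At w: Dia (r and Dia p) requires r and Dia p at some successor in {w, x, t}.
    r and Dia p holds at x, so Dia (r and Dia p) is true at w.
      At x: r is true, Dia p is true, so r and Dia p is true.
Satisfying worlds: {v, w, x, y, z, t}

v, w, x, y, z, t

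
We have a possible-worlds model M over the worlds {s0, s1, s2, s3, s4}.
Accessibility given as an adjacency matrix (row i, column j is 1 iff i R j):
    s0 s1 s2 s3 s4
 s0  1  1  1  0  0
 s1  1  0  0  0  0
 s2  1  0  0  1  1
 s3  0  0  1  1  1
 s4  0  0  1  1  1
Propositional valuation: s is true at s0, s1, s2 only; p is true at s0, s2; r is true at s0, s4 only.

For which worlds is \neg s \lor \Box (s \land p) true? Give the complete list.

Let φ = \neg s \lor \Box (s \land p). Evaluate φ at each world:
  s0 (successors {s0, s1, s2}): φ is false.
  s1 (successors {s0}): φ is true.
  s2 (successors {s0, s3, s4}): φ is false.
  s3 (successors {s2, s3, s4}): φ is true.
  s4 (successors {s2, s3, s4}): φ is true.
For instance, at s2:
  At s2: \neg s is false, \Box (s \land p) is false, so \neg s \lor \Box (s \land p) is false.
    At s2: \Box (s \land p) requires s \land p at every successor {s0, s3, s4}.
      s \land p fails at s3, so \Box (s \land p) is false at s2.
Satisfying worlds: {s1, s3, s4}

s1, s3, s4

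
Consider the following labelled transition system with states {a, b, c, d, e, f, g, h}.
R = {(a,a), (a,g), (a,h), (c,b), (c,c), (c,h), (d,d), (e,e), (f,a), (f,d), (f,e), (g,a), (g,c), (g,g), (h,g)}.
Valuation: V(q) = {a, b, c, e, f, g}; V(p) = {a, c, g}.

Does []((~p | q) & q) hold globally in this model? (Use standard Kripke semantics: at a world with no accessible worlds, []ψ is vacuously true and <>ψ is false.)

No

Let φ = []((~p | q) & q). Evaluate φ at each world:
  a (successors {a, g, h}): φ is false.
  b (successors ∅): φ is true.
  c (successors {b, c, h}): φ is false.
  d (successors {d}): φ is false.
  e (successors {e}): φ is true.
  f (successors {a, d, e}): φ is false.
  g (successors {a, c, g}): φ is true.
  h (successors {g}): φ is true.
Detail at a (counterexample):
  At a: []((~p | q) & q) requires (~p | q) & q at every successor {a, g, h}.
    (~p | q) & q fails at h, so []((~p | q) & q) is false at a.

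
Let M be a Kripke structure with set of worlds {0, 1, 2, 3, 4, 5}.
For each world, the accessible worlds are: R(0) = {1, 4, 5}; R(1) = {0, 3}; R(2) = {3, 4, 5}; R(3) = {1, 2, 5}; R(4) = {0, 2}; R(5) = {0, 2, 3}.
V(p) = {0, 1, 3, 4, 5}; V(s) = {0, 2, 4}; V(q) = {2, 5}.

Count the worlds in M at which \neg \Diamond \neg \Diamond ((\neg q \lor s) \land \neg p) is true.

Let φ = \neg \Diamond \neg \Diamond ((\neg q \lor s) \land \neg p). Evaluate φ at each world:
  0 (successors {1, 4, 5}): φ is false.
  1 (successors {0, 3}): φ is false.
  2 (successors {3, 4, 5}): φ is true.
  3 (successors {1, 2, 5}): φ is false.
  4 (successors {0, 2}): φ is false.
  5 (successors {0, 2, 3}): φ is false.
For instance, at 2:
  At 2: \Diamond \neg \Diamond ((\neg q \lor s) \land \neg p) is false, so \neg \Diamond \neg \Diamond ((\neg q \lor s) \land \neg p) is true.
    At 2: \Diamond \neg \Diamond ((\neg q \lor s) \land \neg p) requires \neg \Diamond ((\neg q \lor s) \land \neg p) at some successor in {3, 4, 5}.
      At 3: \neg \Diamond ((\neg q \lor s) \land \neg p) is false.
      At 4: \neg \Diamond ((\neg q \lor s) \land \neg p) is false.
      At 5: \neg \Diamond ((\neg q \lor s) \land \neg p) is false.
    So \Diamond \neg \Diamond ((\neg q \lor s) \land \neg p) is false at 2.
Satisfying worlds: {2}

1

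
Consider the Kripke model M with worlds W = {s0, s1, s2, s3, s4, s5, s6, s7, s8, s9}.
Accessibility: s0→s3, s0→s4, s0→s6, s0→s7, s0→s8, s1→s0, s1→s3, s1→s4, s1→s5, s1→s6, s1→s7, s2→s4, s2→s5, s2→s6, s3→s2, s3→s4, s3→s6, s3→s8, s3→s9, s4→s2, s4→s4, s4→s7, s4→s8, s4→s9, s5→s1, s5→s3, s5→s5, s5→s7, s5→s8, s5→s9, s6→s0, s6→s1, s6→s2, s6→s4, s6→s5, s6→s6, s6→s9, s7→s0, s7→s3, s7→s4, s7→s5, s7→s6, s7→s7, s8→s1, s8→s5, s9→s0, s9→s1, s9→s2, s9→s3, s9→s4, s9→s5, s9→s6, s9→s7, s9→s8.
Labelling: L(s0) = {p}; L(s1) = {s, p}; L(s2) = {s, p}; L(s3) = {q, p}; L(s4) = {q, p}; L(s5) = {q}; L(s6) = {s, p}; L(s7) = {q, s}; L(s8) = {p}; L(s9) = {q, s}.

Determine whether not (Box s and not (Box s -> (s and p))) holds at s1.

Yes

At s1: Box s and not (Box s -> (s and p)) is false, so not (Box s and not (Box s -> (s and p))) is true.
  At s1: Box s is false, not (Box s -> (s and p)) is false, so Box s and not (Box s -> (s and p)) is false.
    At s1: Box s requires s at every successor {s0, s3, s4, s5, s6, s7}.
      s fails at s0, so Box s is false at s1.
    At s1: Box s -> (s and p) is true, so not (Box s -> (s and p)) is false.
      At s1: Box s is false, s and p is true, so Box s -> (s and p) is true.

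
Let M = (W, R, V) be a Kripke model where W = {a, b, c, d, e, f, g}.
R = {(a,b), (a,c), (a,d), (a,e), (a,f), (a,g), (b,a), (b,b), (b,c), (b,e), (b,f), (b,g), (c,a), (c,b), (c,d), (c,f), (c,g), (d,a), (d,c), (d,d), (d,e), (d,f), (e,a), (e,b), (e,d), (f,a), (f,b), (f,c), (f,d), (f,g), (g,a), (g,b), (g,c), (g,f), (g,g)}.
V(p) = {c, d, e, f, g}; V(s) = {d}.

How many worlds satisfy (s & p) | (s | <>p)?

7

Recall that <>ψ holds at a world iff ψ holds at some accessible world.
Let φ = (s & p) | (s | <>p). Evaluate φ at each world:
  a (successors {b, c, d, e, f, g}): φ is true.
  b (successors {a, b, c, e, f, g}): φ is true.
  c (successors {a, b, d, f, g}): φ is true.
  d (successors {a, c, d, e, f}): φ is true.
  e (successors {a, b, d}): φ is true.
  f (successors {a, b, c, d, g}): φ is true.
  g (successors {a, b, c, f, g}): φ is true.
For instance, at b:
  At b: s & p is false, s | <>p is true, so (s & p) | (s | <>p) is true.
    At b: s is false, <>p is true, so s | <>p is true.
      At b: <>p requires p at some successor in {a, b, c, e, f, g}.
        p holds at c, so <>p is true at b.
Satisfying worlds: {a, b, c, d, e, f, g}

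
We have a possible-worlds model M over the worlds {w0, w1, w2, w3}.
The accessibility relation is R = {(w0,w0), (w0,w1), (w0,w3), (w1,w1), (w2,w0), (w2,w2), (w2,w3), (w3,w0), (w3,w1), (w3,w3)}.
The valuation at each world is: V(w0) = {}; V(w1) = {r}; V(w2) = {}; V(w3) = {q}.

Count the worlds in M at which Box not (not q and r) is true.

1

Let φ = Box not (not q and r). Evaluate φ at each world:
  w0 (successors {w0, w1, w3}): φ is false.
  w1 (successors {w1}): φ is false.
  w2 (successors {w0, w2, w3}): φ is true.
  w3 (successors {w0, w1, w3}): φ is false.
For instance, at w3:
  At w3: Box not (not q and r) requires not (not q and r) at every successor {w0, w1, w3}.
    not (not q and r) fails at w1, so Box not (not q and r) is false at w3.
Satisfying worlds: {w2}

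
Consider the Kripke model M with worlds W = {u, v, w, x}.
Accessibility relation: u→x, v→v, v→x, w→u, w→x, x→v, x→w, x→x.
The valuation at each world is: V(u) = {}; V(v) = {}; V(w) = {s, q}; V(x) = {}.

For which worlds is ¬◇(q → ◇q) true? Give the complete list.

Let φ = ¬◇(q → ◇q). Evaluate φ at each world:
  u (successors {x}): φ is false.
  v (successors {v, x}): φ is false.
  w (successors {u, x}): φ is false.
  x (successors {v, w, x}): φ is false.
For instance, at w:
  At w: ◇(q → ◇q) is true, so ¬◇(q → ◇q) is false.
    At w: ◇(q → ◇q) requires q → ◇q at some successor in {u, x}.
      q → ◇q holds at u, so ◇(q → ◇q) is true at w.
Satisfying worlds: none.

none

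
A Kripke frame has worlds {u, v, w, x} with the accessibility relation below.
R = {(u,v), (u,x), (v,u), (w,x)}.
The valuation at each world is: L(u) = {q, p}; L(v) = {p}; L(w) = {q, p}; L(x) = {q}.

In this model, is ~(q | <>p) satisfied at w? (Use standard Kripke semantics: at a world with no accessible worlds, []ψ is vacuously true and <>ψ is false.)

No

At w: q | <>p is true, so ~(q | <>p) is false.
  At w: q is true, <>p is false, so q | <>p is true.
    At w: <>p requires p at some successor in {x}.
      At x: p is false.
    So <>p is false at w.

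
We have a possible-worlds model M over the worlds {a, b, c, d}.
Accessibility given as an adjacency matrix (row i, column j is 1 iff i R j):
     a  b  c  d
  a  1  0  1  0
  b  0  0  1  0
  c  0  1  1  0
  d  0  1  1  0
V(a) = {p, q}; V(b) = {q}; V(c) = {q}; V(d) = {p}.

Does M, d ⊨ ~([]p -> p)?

At d: []p -> p is true, so ~([]p -> p) is false.
  At d: []p is false, p is true, so []p -> p is true.
    At d: []p requires p at every successor {b, c}.
      p fails at b, so []p is false at d.

No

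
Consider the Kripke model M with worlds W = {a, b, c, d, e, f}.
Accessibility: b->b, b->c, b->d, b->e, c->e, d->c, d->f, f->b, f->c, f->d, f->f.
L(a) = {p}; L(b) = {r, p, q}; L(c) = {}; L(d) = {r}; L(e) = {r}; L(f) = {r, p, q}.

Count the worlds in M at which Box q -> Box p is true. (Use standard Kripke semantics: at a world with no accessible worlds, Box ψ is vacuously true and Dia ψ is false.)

Recall that Box ψ holds at a world iff ψ holds at every accessible world, and Dia ψ holds iff ψ holds at some accessible world.
Let φ = Box q -> Box p. Evaluate φ at each world:
  a (successors ∅): φ is true.
  b (successors {b, c, d, e}): φ is true.
  c (successors {e}): φ is true.
  d (successors {c, f}): φ is true.
  e (successors ∅): φ is true.
  f (successors {b, c, d, f}): φ is true.
For instance, at f:
  At f: Box q is false, Box p is false, so Box q -> Box p is true.
    At f: Box q requires q at every successor {b, c, d, f}.
      q fails at c, so Box q is false at f.
    At f: Box p requires p at every successor {b, c, d, f}.
      p fails at c, so Box p is false at f.
Satisfying worlds: {a, b, c, d, e, f}

6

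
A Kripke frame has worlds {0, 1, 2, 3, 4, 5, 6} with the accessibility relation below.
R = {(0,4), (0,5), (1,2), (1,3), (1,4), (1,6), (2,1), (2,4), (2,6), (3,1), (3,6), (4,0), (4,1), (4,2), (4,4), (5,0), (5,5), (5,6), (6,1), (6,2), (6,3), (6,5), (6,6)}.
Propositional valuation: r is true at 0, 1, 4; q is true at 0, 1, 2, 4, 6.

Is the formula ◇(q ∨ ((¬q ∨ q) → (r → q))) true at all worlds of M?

Recall that ◇ψ holds at a world iff ψ holds at some accessible world.
Let φ = ◇(q ∨ ((¬q ∨ q) → (r → q))). Evaluate φ at each world:
  0 (successors {4, 5}): φ is true.
  1 (successors {2, 3, 4, 6}): φ is true.
  2 (successors {1, 4, 6}): φ is true.
  3 (successors {1, 6}): φ is true.
  4 (successors {0, 1, 2, 4}): φ is true.
  5 (successors {0, 5, 6}): φ is true.
  6 (successors {1, 2, 3, 5, 6}): φ is true.
For instance, at 6:
  At 6: ◇(q ∨ ((¬q ∨ q) → (r → q))) requires q ∨ ((¬q ∨ q) → (r → q)) at some successor in {1, 2, 3, 5, 6}.
    q ∨ ((¬q ∨ q) → (r → q)) holds at 1, so ◇(q ∨ ((¬q ∨ q) → (r → q))) is true at 6.

Yes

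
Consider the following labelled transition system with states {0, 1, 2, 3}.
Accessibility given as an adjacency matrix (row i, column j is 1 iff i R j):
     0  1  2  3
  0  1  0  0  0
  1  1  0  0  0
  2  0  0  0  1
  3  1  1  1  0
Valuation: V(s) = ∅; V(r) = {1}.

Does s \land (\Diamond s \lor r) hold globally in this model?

No

Recall that \Diamond ψ holds at a world iff ψ holds at some accessible world.
Let φ = s \land (\Diamond s \lor r). Evaluate φ at each world:
  0 (successors {0}): φ is false.
  1 (successors {0}): φ is false.
  2 (successors {3}): φ is false.
  3 (successors {0, 1, 2}): φ is false.
Detail at 0 (counterexample):
  At 0: s is false, \Diamond s \lor r is false, so s \land (\Diamond s \lor r) is false.
    At 0: \Diamond s is false, r is false, so \Diamond s \lor r is false.
      At 0: \Diamond s requires s at some successor in {0}.
        At 0: s is false.
      So \Diamond s is false at 0.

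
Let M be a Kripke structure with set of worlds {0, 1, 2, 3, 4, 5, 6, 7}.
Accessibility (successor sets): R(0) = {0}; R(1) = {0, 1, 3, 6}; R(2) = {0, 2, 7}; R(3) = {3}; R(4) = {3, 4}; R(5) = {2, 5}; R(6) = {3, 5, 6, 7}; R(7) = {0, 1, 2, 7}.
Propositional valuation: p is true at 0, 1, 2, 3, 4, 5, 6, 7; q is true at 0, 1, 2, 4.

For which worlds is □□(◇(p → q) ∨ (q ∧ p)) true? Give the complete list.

Recall that □ψ holds at a world iff ψ holds at every accessible world, and ◇ψ holds iff ψ holds at some accessible world.
Let φ = □□(◇(p → q) ∨ (q ∧ p)). Evaluate φ at each world:
  0 (successors {0}): φ is true.
  1 (successors {0, 1, 3, 6}): φ is false.
  2 (successors {0, 2, 7}): φ is true.
  3 (successors {3}): φ is false.
  4 (successors {3, 4}): φ is false.
  5 (successors {2, 5}): φ is true.
  6 (successors {3, 5, 6, 7}): φ is false.
  7 (successors {0, 1, 2, 7}): φ is false.
For instance, at 0:
  At 0: □□(◇(p → q) ∨ (q ∧ p)) requires □(◇(p → q) ∨ (q ∧ p)) at every successor {0}.
      At 0: □(◇(p → q) ∨ (q ∧ p)) requires ◇(p → q) ∨ (q ∧ p) at every successor {0}.
        At 0: ◇(p → q) ∨ (q ∧ p) is true.
      So □(◇(p → q) ∨ (q ∧ p)) is true at 0.
  So □□(◇(p → q) ∨ (q ∧ p)) is true at 0.
Satisfying worlds: {0, 2, 5}

0, 2, 5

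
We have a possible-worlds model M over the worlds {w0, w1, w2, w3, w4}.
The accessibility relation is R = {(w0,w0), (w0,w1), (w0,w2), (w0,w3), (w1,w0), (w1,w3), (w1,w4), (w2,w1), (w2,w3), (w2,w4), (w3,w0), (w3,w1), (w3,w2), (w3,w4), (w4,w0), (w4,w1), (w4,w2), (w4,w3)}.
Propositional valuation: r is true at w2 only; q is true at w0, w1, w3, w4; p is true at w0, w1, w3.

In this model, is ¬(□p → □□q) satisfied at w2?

No

At w2: □p → □□q is true, so ¬(□p → □□q) is false.
  At w2: □p is false, □□q is false, so □p → □□q is true.
    At w2: □p requires p at every successor {w1, w3, w4}.
      p fails at w4, so □p is false at w2.
    At w2: □□q requires □q at every successor {w1, w3, w4}.
      □q fails at w3, so □□q is false at w2.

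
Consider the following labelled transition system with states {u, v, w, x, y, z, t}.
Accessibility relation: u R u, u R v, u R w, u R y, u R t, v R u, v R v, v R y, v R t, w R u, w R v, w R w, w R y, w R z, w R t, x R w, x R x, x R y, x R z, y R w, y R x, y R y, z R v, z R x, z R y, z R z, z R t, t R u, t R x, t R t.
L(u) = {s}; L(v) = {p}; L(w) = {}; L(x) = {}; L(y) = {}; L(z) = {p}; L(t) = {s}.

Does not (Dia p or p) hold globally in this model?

No

Recall that Dia ψ holds at a world iff ψ holds at some accessible world.
Let φ = not (Dia p or p). Evaluate φ at each world:
  u (successors {u, v, w, y, t}): φ is false.
  v (successors {u, v, y, t}): φ is false.
  w (successors {u, v, w, y, z, t}): φ is false.
  x (successors {w, x, y, z}): φ is false.
  y (successors {w, x, y}): φ is true.
  z (successors {v, x, y, z, t}): φ is false.
  t (successors {u, x, t}): φ is true.
Detail at u (counterexample):
  At u: Dia p or p is true, so not (Dia p or p) is false.
    At u: Dia p is true, p is false, so Dia p or p is true.
      At u: Dia p requires p at some successor in {u, v, w, y, t}.
        p holds at v, so Dia p is true at u.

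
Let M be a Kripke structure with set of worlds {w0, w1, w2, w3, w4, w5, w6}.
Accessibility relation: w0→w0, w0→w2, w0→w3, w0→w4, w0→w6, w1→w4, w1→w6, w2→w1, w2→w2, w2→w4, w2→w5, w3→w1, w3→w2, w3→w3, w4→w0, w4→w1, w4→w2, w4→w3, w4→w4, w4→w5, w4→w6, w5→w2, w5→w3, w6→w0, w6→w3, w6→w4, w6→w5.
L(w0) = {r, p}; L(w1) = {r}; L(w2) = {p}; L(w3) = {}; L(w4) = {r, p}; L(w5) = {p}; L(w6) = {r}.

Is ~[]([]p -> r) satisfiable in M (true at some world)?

No

Recall that []ψ holds at a world iff ψ holds at every accessible world, and <>ψ holds iff ψ holds at some accessible world.
Let φ = ~[]([]p -> r). Evaluate φ at each world:
  w0 (successors {w0, w2, w3, w4, w6}): φ is false.
  w1 (successors {w4, w6}): φ is false.
  w2 (successors {w1, w2, w4, w5}): φ is false.
  w3 (successors {w1, w2, w3}): φ is false.
  w4 (successors {w0, w1, w2, w3, w4, w5, w6}): φ is false.
  w5 (successors {w2, w3}): φ is false.
  w6 (successors {w0, w3, w4, w5}): φ is false.
For instance, at w0:
  At w0: []([]p -> r) is true, so ~[]([]p -> r) is false.
    At w0: []([]p -> r) requires []p -> r at every successor {w0, w2, w3, w4, w6}.
      At w0: []p -> r is true.
      At w2: []p -> r is true.
      At w3: []p -> r is true.
      At w4: []p -> r is true.
      At w6: []p -> r is true.
    So []([]p -> r) is true at w0.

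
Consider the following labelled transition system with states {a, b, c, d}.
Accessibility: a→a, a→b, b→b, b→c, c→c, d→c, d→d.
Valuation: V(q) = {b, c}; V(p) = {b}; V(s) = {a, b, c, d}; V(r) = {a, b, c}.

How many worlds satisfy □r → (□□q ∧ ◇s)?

Let φ = □r → (□□q ∧ ◇s). Evaluate φ at each world:
  a (successors {a, b}): φ is false.
  b (successors {b, c}): φ is true.
  c (successors {c}): φ is true.
  d (successors {c, d}): φ is true.
For instance, at b:
  At b: □r is true, □□q ∧ ◇s is true, so □r → (□□q ∧ ◇s) is true.
    At b: □r requires r at every successor {b, c}.
      At b: r is true.
      At c: r is true.
    So □r is true at b.
    At b: □□q is true, ◇s is true, so □□q ∧ ◇s is true.
      At b: □□q requires □q at every successor {b, c}.
        At b: □q is true.
        At c: □q is true.
      So □□q is true at b.
      At b: ◇s requires s at some successor in {b, c}.
        s holds at b, so ◇s is true at b.
Satisfying worlds: {b, c, d}

3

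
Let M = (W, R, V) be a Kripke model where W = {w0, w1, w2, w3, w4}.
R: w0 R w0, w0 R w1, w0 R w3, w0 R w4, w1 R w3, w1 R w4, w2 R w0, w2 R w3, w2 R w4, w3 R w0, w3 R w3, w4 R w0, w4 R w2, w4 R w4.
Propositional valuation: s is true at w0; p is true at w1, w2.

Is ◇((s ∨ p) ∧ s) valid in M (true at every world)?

Let φ = ◇((s ∨ p) ∧ s). Evaluate φ at each world:
  w0 (successors {w0, w1, w3, w4}): φ is true.
  w1 (successors {w3, w4}): φ is false.
  w2 (successors {w0, w3, w4}): φ is true.
  w3 (successors {w0, w3}): φ is true.
  w4 (successors {w0, w2, w4}): φ is true.
Detail at w1 (counterexample):
  At w1: ◇((s ∨ p) ∧ s) requires (s ∨ p) ∧ s at some successor in {w3, w4}.
    At w3: (s ∨ p) ∧ s is false.
    At w4: (s ∨ p) ∧ s is false.
  So ◇((s ∨ p) ∧ s) is false at w1.

No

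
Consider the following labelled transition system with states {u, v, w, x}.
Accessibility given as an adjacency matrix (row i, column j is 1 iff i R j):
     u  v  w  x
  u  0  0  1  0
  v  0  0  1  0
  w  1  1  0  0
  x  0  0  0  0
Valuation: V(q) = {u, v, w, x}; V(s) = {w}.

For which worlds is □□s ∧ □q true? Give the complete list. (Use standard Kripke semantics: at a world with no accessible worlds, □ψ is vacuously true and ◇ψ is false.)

w, x

Let φ = □□s ∧ □q. Evaluate φ at each world:
  u (successors {w}): φ is false.
  v (successors {w}): φ is false.
  w (successors {u, v}): φ is true.
  x (successors ∅): φ is true.
For instance, at w:
  At w: □□s is true, □q is true, so □□s ∧ □q is true.
    At w: □□s requires □s at every successor {u, v}.
      At u: □s is true.
      At v: □s is true.
    So □□s is true at w.
    At w: □q requires q at every successor {u, v}.
      At u: q is true.
      At v: q is true.
    So □q is true at w.
Satisfying worlds: {w, x}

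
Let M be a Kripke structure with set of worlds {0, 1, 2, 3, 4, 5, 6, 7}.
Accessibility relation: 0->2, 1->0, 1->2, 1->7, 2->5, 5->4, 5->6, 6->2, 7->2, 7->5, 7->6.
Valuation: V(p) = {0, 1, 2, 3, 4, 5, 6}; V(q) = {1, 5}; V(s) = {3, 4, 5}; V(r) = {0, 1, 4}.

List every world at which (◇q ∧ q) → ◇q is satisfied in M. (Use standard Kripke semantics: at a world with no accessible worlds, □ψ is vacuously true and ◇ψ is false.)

Let φ = (◇q ∧ q) → ◇q. Evaluate φ at each world:
  0 (successors {2}): φ is true.
  1 (successors {0, 2, 7}): φ is true.
  2 (successors {5}): φ is true.
  3 (successors ∅): φ is true.
  4 (successors ∅): φ is true.
  5 (successors {4, 6}): φ is true.
  6 (successors {2}): φ is true.
  7 (successors {2, 5, 6}): φ is true.
For instance, at 0:
  At 0: ◇q ∧ q is false, ◇q is false, so (◇q ∧ q) → ◇q is true.
    At 0: ◇q is false, q is false, so ◇q ∧ q is false.
      At 0: ◇q requires q at some successor in {2}.
        At 2: q is false.
      So ◇q is false at 0.
    At 0: ◇q requires q at some successor in {2}.
      At 2: q is false.
    So ◇q is false at 0.
Satisfying worlds: {0, 1, 2, 3, 4, 5, 6, 7}

0, 1, 2, 3, 4, 5, 6, 7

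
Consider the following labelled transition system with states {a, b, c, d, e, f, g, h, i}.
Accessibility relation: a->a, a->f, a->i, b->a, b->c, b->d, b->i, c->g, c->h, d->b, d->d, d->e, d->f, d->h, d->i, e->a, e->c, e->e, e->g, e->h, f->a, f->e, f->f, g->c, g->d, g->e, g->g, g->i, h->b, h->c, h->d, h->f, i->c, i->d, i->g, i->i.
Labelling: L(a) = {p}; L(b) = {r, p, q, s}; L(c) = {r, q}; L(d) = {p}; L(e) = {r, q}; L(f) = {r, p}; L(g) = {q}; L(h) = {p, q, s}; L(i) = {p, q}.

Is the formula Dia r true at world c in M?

At c: Dia r requires r at some successor in {g, h}.
  At g: r is false.
  At h: r is false.
So Dia r is false at c.

No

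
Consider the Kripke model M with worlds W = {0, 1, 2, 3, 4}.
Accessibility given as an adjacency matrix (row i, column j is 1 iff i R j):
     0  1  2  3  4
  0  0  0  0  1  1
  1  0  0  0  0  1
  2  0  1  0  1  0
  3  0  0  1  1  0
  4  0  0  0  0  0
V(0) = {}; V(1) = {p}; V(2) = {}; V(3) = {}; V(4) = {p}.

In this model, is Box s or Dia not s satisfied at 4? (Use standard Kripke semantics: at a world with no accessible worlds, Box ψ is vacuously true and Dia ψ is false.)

Yes

Recall that Box ψ holds at a world iff ψ holds at every accessible world, and Dia ψ holds iff ψ holds at some accessible world.
At 4: Box s is true, Dia not s is false, so Box s or Dia not s is true.
  At 4: no accessible worlds, so Box s holds vacuously.
  At 4: no accessible worlds, so Dia not s is false.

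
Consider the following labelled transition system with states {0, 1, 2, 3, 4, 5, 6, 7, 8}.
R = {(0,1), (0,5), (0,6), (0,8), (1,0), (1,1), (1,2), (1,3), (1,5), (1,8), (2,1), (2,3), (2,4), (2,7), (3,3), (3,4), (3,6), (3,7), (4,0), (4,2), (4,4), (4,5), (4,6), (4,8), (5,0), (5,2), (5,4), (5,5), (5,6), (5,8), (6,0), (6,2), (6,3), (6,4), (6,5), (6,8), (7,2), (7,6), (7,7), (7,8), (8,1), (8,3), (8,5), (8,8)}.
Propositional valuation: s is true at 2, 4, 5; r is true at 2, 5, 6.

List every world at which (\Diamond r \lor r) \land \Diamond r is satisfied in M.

Let φ = (\Diamond r \lor r) \land \Diamond r. Evaluate φ at each world:
  0 (successors {1, 5, 6, 8}): φ is true.
  1 (successors {0, 1, 2, 3, 5, 8}): φ is true.
  2 (successors {1, 3, 4, 7}): φ is false.
  3 (successors {3, 4, 6, 7}): φ is true.
  4 (successors {0, 2, 4, 5, 6, 8}): φ is true.
  5 (successors {0, 2, 4, 5, 6, 8}): φ is true.
  6 (successors {0, 2, 3, 4, 5, 8}): φ is true.
  7 (successors {2, 6, 7, 8}): φ is true.
  8 (successors {1, 3, 5, 8}): φ is true.
For instance, at 7:
  At 7: \Diamond r \lor r is true, \Diamond r is true, so (\Diamond r \lor r) \land \Diamond r is true.
    At 7: \Diamond r is true, r is false, so \Diamond r \lor r is true.
      At 7: \Diamond r requires r at some successor in {2, 6, 7, 8}.
        r holds at 2, so \Diamond r is true at 7.
    At 7: \Diamond r requires r at some successor in {2, 6, 7, 8}.
      r holds at 2, so \Diamond r is true at 7.
Satisfying worlds: {0, 1, 3, 4, 5, 6, 7, 8}

0, 1, 3, 4, 5, 6, 7, 8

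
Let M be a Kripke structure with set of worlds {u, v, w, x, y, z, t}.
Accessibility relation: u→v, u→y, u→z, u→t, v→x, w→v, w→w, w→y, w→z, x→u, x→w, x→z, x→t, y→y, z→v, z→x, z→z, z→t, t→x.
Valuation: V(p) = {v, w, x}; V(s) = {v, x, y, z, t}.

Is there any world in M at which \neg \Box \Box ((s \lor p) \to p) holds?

Yes

Let φ = \neg \Box \Box ((s \lor p) \to p). Evaluate φ at each world:
  u (successors {v, y, z, t}): φ is true.
  v (successors {x}): φ is true.
  w (successors {v, w, y, z}): φ is true.
  x (successors {u, w, z, t}): φ is true.
  y (successors {y}): φ is true.
  z (successors {v, x, z, t}): φ is true.
  t (successors {x}): φ is true.
Detail at u (witness):
  At u: \Box \Box ((s \lor p) \to p) is false, so \neg \Box \Box ((s \lor p) \to p) is true.
    At u: \Box \Box ((s \lor p) \to p) requires \Box ((s \lor p) \to p) at every successor {v, y, z, t}.
      \Box ((s \lor p) \to p) fails at y, so \Box \Box ((s \lor p) \to p) is false at u.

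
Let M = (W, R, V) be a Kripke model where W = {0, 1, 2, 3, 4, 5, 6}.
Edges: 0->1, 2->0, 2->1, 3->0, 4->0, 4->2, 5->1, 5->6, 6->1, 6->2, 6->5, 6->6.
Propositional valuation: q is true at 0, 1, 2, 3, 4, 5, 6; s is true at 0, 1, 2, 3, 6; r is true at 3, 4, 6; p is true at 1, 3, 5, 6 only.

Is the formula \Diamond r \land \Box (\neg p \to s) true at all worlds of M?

Let φ = \Diamond r \land \Box (\neg p \to s). Evaluate φ at each world:
  0 (successors {1}): φ is false.
  1 (successors ∅): φ is false.
  2 (successors {0, 1}): φ is false.
  3 (successors {0}): φ is false.
  4 (successors {0, 2}): φ is false.
  5 (successors {1, 6}): φ is true.
  6 (successors {1, 2, 5, 6}): φ is true.
Detail at 0 (counterexample):
  At 0: \Diamond r is false, \Box (\neg p \to s) is true, so \Diamond r \land \Box (\neg p \to s) is false.
    At 0: \Diamond r requires r at some successor in {1}.
      At 1: r is false.
    So \Diamond r is false at 0.
    At 0: \Box (\neg p \to s) requires \neg p \to s at every successor {1}.
      At 1: \neg p \to s is true.
    So \Box (\neg p \to s) is true at 0.

No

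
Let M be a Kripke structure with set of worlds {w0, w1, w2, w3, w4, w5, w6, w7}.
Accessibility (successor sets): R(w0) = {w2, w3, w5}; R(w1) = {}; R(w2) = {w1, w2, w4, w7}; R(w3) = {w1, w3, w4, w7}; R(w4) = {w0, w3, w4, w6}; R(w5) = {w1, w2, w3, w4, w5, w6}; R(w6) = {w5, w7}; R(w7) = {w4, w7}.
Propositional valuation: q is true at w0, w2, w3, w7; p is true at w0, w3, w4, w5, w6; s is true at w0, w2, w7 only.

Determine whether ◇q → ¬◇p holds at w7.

Recall that ◇ψ holds at a world iff ψ holds at some accessible world.
At w7: ◇q is true, ¬◇p is false, so ◇q → ¬◇p is false.
  At w7: ◇q requires q at some successor in {w4, w7}.
    q holds at w7, so ◇q is true at w7.
  At w7: ◇p is true, so ¬◇p is false.
    At w7: ◇p requires p at some successor in {w4, w7}.
      p holds at w4, so ◇p is true at w7.

No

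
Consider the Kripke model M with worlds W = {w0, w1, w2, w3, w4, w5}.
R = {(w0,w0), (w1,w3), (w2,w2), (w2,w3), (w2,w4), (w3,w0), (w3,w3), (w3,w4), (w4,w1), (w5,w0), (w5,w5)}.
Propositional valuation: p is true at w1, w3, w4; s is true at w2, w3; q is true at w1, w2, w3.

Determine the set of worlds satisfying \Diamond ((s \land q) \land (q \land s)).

w1, w2, w3

Let φ = \Diamond ((s \land q) \land (q \land s)). Evaluate φ at each world:
  w0 (successors {w0}): φ is false.
  w1 (successors {w3}): φ is true.
  w2 (successors {w2, w3, w4}): φ is true.
  w3 (successors {w0, w3, w4}): φ is true.
  w4 (successors {w1}): φ is false.
  w5 (successors {w0, w5}): φ is false.
For instance, at w2:
  At w2: \Diamond ((s \land q) \land (q \land s)) requires (s \land q) \land (q \land s) at some successor in {w2, w3, w4}.
    (s \land q) \land (q \land s) holds at w2, so \Diamond ((s \land q) \land (q \land s)) is true at w2.
Satisfying worlds: {w1, w2, w3}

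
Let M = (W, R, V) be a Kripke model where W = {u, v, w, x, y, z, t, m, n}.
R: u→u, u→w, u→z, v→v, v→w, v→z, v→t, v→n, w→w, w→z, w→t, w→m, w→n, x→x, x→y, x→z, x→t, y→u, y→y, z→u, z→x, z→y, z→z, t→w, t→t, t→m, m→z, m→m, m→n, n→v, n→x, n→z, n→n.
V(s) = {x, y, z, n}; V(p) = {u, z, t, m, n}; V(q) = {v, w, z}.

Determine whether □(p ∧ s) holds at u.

No

At u: □(p ∧ s) requires p ∧ s at every successor {u, w, z}.
  p ∧ s fails at u, so □(p ∧ s) is false at u.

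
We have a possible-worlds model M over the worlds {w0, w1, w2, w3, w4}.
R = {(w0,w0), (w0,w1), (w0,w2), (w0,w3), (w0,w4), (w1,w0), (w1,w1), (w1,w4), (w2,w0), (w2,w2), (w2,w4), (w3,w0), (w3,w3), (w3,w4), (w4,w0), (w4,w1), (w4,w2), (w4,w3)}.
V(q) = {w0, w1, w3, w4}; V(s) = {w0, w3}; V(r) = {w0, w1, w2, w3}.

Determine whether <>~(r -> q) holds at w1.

No

Recall that <>ψ holds at a world iff ψ holds at some accessible world.
At w1: <>~(r -> q) requires ~(r -> q) at some successor in {w0, w1, w4}.
  At w0: ~(r -> q) is false.
  At w1: ~(r -> q) is false.
  At w4: ~(r -> q) is false.
So <>~(r -> q) is false at w1.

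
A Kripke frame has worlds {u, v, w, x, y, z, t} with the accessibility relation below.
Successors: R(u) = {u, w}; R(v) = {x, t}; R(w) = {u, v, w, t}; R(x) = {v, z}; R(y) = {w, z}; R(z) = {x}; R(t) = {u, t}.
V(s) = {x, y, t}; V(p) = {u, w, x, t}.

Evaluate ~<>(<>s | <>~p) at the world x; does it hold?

No

Recall that <>ψ holds at a world iff ψ holds at some accessible world.
At x: <>(<>s | <>~p) is true, so ~<>(<>s | <>~p) is false.
  At x: <>(<>s | <>~p) requires <>s | <>~p at some successor in {v, z}.
    <>s | <>~p holds at v, so <>(<>s | <>~p) is true at x.
      At v: <>s is true, <>~p is false, so <>s | <>~p is true.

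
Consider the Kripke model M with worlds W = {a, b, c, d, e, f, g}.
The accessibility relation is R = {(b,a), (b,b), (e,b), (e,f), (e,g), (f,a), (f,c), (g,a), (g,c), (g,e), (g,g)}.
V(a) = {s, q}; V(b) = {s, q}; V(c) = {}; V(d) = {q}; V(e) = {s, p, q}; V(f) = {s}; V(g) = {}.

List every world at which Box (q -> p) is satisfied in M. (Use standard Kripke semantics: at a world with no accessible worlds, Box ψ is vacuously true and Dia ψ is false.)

Let φ = Box (q -> p). Evaluate φ at each world:
  a (successors ∅): φ is true.
  b (successors {a, b}): φ is false.
  c (successors ∅): φ is true.
  d (successors ∅): φ is true.
  e (successors {b, f, g}): φ is false.
  f (successors {a, c}): φ is false.
  g (successors {a, c, e, g}): φ is false.
For instance, at g:
  At g: Box (q -> p) requires q -> p at every successor {a, c, e, g}.
    q -> p fails at a, so Box (q -> p) is false at g.
Satisfying worlds: {a, c, d}

a, c, d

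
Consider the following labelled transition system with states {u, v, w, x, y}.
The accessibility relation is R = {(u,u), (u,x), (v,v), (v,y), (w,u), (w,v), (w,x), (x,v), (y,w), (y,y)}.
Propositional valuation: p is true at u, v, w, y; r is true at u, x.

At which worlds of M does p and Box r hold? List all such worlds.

u

Recall that Box ψ holds at a world iff ψ holds at every accessible world, and Dia ψ holds iff ψ holds at some accessible world.
Let φ = p and Box r. Evaluate φ at each world:
  u (successors {u, x}): φ is true.
  v (successors {v, y}): φ is false.
  w (successors {u, v, x}): φ is false.
  x (successors {v}): φ is false.
  y (successors {w, y}): φ is false.
For instance, at y:
  At y: p is true, Box r is false, so p and Box r is false.
    At y: Box r requires r at every successor {w, y}.
      r fails at w, so Box r is false at y.
Satisfying worlds: {u}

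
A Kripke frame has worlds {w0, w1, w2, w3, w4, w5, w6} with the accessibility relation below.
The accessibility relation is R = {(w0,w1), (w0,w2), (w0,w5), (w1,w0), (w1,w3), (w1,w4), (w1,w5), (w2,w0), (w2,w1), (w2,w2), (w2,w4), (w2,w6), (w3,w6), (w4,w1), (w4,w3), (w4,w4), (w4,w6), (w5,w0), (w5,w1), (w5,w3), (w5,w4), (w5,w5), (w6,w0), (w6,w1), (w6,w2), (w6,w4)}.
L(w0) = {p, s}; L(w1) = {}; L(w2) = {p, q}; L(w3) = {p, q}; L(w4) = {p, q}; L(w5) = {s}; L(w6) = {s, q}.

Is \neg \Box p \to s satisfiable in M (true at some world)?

Let φ = \neg \Box p \to s. Evaluate φ at each world:
  w0 (successors {w1, w2, w5}): φ is true.
  w1 (successors {w0, w3, w4, w5}): φ is false.
  w2 (successors {w0, w1, w2, w4, w6}): φ is false.
  w3 (successors {w6}): φ is false.
  w4 (successors {w1, w3, w4, w6}): φ is false.
  w5 (successors {w0, w1, w3, w4, w5}): φ is true.
  w6 (successors {w0, w1, w2, w4}): φ is true.
Detail at w0 (witness):
  At w0: \neg \Box p is true, s is true, so \neg \Box p \to s is true.
    At w0: \Box p is false, so \neg \Box p is true.
      At w0: \Box p requires p at every successor {w1, w2, w5}.
        p fails at w1, so \Box p is false at w0.

Yes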